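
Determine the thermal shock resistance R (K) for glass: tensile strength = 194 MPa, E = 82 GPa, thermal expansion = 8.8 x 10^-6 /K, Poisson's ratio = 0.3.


Thermal shock resistance: R = sigma * (1 - nu) / (E * alpha)
  Numerator = 194 * (1 - 0.3) = 135.8
  Denominator = 82 * 1000 * (8.8 x 10^-6) = 0.7216
  R = 135.8 / 0.7216 = 188.2 K

188.2 K


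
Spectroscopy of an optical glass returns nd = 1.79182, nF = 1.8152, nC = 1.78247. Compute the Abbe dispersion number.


Abbe number formula: Vd = (nd - 1) / (nF - nC)
  nd - 1 = 1.79182 - 1 = 0.79182
  nF - nC = 1.8152 - 1.78247 = 0.03273
  Vd = 0.79182 / 0.03273 = 24.19

24.19


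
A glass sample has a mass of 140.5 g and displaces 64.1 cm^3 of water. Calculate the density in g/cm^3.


Use the definition of density:
  rho = mass / volume
  rho = 140.5 / 64.1 = 2.192 g/cm^3

2.192 g/cm^3


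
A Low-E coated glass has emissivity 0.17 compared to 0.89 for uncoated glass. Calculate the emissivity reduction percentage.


Percentage reduction = (1 - coated/uncoated) * 100
  Ratio = 0.17 / 0.89 = 0.191
  Reduction = (1 - 0.191) * 100 = 80.9%

80.9%


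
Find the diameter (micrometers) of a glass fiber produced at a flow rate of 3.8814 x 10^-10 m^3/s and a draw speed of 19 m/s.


Cross-sectional area from continuity:
  A = Q / v = 3.8814 x 10^-10 / 19 = 2.042842 x 10^-11 m^2
Diameter from circular cross-section:
  d = sqrt(4A / pi) * 10^6 (m -> um)
  d = sqrt(4 * 2.042842 x 10^-11 / pi) * 10^6 = 5.1 um

5.1 um


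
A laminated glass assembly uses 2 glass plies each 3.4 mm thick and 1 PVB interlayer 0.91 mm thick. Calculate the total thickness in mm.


Total thickness = glass contribution + PVB contribution
  Glass: 2 * 3.4 = 6.8 mm
  PVB: 1 * 0.91 = 0.91 mm
  Total = 6.8 + 0.91 = 7.71 mm

7.71 mm


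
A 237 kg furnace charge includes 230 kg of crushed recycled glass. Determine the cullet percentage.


Cullet ratio = (cullet mass / total batch mass) * 100
  Ratio = 230 / 237 * 100 = 97.05%

97.05%


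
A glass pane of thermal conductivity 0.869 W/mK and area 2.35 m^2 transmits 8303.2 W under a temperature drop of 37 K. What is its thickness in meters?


Fourier's law: t = k * A * dT / Q
  t = 0.869 * 2.35 * 37 / 8303.2
  t = 75.55955 / 8303.2 = 0.0091 m

0.0091 m


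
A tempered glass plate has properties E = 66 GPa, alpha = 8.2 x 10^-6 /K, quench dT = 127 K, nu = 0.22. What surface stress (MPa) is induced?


Tempering stress: sigma = E * alpha * dT / (1 - nu)
  E (MPa) = 66 * 1000 = 66000
  Numerator = 66000 * (8.2 x 10^-6) * 127 = 68.7324
  Denominator = 1 - 0.22 = 0.78
  sigma = 68.7324 / 0.78 = 88.1 MPa

88.1 MPa


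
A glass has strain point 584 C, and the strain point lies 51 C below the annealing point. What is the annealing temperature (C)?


T_anneal = T_strain + gap:
  T_anneal = 584 + 51 = 635 C

635 C


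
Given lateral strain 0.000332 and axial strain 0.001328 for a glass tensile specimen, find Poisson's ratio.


Poisson's ratio: nu = lateral strain / axial strain
  nu = 0.000332 / 0.001328 = 0.25

0.25


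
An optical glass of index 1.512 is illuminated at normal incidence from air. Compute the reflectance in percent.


Fresnel reflectance at normal incidence:
  R = ((n - 1)/(n + 1))^2
  (n - 1)/(n + 1) = (1.512 - 1)/(1.512 + 1) = 0.203822
  R = 0.203822^2 = 0.0415434
  R(%) = 0.0415434 * 100 = 4.154%

4.154%


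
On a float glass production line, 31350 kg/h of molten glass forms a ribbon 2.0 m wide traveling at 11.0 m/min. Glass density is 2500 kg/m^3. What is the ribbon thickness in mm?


Ribbon cross-section from mass balance:
  Volume rate = throughput / density = 31350 / 2500 = 12.54 m^3/h
  thickness = volume rate / (speed * 60 * width), i.e.
  thickness = throughput / (60 * speed * width * density) * 1000
  thickness = 31350 / (60 * 11.0 * 2.0 * 2500) * 1000 = 9.5 mm

9.5 mm


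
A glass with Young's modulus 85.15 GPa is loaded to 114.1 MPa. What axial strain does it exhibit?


Rearrange E = sigma / epsilon:
  epsilon = sigma / E
  E (MPa) = 85.15 * 1000 = 85150
  epsilon = 114.1 / 85150 = 0.00134

0.00134


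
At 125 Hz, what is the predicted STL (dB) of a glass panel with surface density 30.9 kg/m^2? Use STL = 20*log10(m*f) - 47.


Mass law: STL = 20 * log10(m * f) - 47
  m * f = 30.9 * 125 = 3862.5
  log10(3862.5) = 3.58687
  STL = 20 * 3.58687 - 47 = 71.7374 - 47 = 24.7 dB

24.7 dB


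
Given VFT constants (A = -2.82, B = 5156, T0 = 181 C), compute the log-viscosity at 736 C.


VFT equation: log(eta) = A + B / (T - T0)
  T - T0 = 736 - 181 = 555
  B / (T - T0) = 5156 / 555 = 9.29
  log(eta) = -2.82 + 9.29 = 6.47

6.47


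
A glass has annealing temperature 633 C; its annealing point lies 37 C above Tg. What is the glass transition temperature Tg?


Rearrange T_anneal = Tg + offset for Tg:
  Tg = T_anneal - offset = 633 - 37 = 596 C

596 C


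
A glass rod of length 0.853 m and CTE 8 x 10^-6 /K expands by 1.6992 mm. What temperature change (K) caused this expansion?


Rearrange dL = alpha * L0 * dT for dT:
  dT = dL / (alpha * L0)
  dL (m) = 1.6992 / 1000 = 0.0016992
  dT = 0.0016992 / ((8 x 10^-6) * 0.853) = 249.0 K

249.0 K


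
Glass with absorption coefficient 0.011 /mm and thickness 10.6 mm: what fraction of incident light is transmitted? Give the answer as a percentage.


Beer-Lambert law: T = exp(-alpha * thickness)
  exponent = -0.011 * 10.6 = -0.1166
  T = exp(-0.1166) = 0.8899
  Percentage = 0.8899 * 100 = 88.99%

88.99%


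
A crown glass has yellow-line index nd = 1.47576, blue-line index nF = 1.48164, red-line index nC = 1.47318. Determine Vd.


Abbe number formula: Vd = (nd - 1) / (nF - nC)
  nd - 1 = 1.47576 - 1 = 0.47576
  nF - nC = 1.48164 - 1.47318 = 0.00846
  Vd = 0.47576 / 0.00846 = 56.24

56.24


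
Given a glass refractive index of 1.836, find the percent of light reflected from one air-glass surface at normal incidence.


Fresnel reflectance at normal incidence:
  R = ((n - 1)/(n + 1))^2
  (n - 1)/(n + 1) = (1.836 - 1)/(1.836 + 1) = 0.294781
  R = 0.294781^2 = 0.0868958
  R(%) = 0.0868958 * 100 = 8.69%

8.69%


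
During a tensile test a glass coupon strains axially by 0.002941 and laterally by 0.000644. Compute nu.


Poisson's ratio: nu = lateral strain / axial strain
  nu = 0.000644 / 0.002941 = 0.219

0.219


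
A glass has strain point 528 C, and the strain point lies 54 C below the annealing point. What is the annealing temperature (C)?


T_anneal = T_strain + gap:
  T_anneal = 528 + 54 = 582 C

582 C


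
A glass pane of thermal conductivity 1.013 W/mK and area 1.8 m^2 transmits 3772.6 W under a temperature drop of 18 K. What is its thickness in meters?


Fourier's law: t = k * A * dT / Q
  t = 1.013 * 1.8 * 18 / 3772.6
  t = 32.8212 / 3772.6 = 0.0087 m

0.0087 m


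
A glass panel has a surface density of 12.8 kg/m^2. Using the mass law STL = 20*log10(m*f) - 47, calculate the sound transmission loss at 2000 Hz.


Mass law: STL = 20 * log10(m * f) - 47
  m * f = 12.8 * 2000 = 25600
  log10(25600) = 4.40824
  STL = 20 * 4.40824 - 47 = 88.1648 - 47 = 41.2 dB

41.2 dB


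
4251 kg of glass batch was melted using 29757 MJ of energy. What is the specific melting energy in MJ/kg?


Rearrange E = m * s for s:
  s = E / m
  s = 29757 / 4251 = 7.0 MJ/kg

7.0 MJ/kg


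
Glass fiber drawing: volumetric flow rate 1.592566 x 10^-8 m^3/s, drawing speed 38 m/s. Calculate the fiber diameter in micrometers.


Cross-sectional area from continuity:
  A = Q / v = 1.592566 x 10^-8 / 38 = 4.190963 x 10^-10 m^2
Diameter from circular cross-section:
  d = sqrt(4A / pi) * 10^6 (m -> um)
  d = sqrt(4 * 4.190963 x 10^-10 / pi) * 10^6 = 23.1 um

23.1 um


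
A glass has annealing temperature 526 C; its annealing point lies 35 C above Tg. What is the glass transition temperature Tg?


Rearrange T_anneal = Tg + offset for Tg:
  Tg = T_anneal - offset = 526 - 35 = 491 C

491 C


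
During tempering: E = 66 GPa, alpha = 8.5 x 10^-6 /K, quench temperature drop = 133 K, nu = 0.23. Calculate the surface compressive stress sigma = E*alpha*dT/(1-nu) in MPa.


Tempering stress: sigma = E * alpha * dT / (1 - nu)
  E (MPa) = 66 * 1000 = 66000
  Numerator = 66000 * (8.5 x 10^-6) * 133 = 74.613
  Denominator = 1 - 0.23 = 0.77
  sigma = 74.613 / 0.77 = 96.9 MPa

96.9 MPa


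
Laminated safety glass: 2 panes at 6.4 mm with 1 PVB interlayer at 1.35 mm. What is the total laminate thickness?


Total thickness = glass contribution + PVB contribution
  Glass: 2 * 6.4 = 12.8 mm
  PVB: 1 * 1.35 = 1.35 mm
  Total = 12.8 + 1.35 = 14.15 mm

14.15 mm


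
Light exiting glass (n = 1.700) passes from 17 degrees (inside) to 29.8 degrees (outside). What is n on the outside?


Apply Snell's law: n1 * sin(theta1) = n2 * sin(theta2)
  n2 = n1 * sin(theta1) / sin(theta2)
  sin(17) = 0.292372
  sin(29.8) = 0.496974
  n2 = 1.700 * 0.292372 / 0.496974 = 1.0001

1.0001


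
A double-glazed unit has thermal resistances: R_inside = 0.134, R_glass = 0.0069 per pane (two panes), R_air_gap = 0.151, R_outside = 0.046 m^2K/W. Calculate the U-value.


Total thermal resistance (series):
  R_total = R_in + R_glass + R_air + R_glass + R_out
  R_total = 0.134 + 0.0069 + 0.151 + 0.0069 + 0.046 = 0.3448 m^2K/W
U-value = 1 / R_total = 1 / 0.3448 = 2.9 W/m^2K

2.9 W/m^2K


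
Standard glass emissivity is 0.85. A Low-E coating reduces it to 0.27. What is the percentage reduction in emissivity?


Percentage reduction = (1 - coated/uncoated) * 100
  Ratio = 0.27 / 0.85 = 0.3176
  Reduction = (1 - 0.3176) * 100 = 68.2%

68.2%


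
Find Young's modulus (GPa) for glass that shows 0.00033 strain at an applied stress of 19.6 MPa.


Young's modulus: E = stress / strain
  E = 19.6 MPa / 0.00033 = 59393.94 MPa
Convert to GPa: 59393.94 / 1000 = 59.39 GPa

59.39 GPa


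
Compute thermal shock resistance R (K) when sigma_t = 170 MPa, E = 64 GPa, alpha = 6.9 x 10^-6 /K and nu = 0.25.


Thermal shock resistance: R = sigma * (1 - nu) / (E * alpha)
  Numerator = 170 * (1 - 0.25) = 127.5
  Denominator = 64 * 1000 * (6.9 x 10^-6) = 0.4416
  R = 127.5 / 0.4416 = 288.7 K

288.7 K


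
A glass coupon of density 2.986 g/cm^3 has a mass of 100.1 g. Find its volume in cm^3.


Rearrange rho = m / V:
  V = m / rho
  V = 100.1 / 2.986 = 33.523 cm^3

33.523 cm^3


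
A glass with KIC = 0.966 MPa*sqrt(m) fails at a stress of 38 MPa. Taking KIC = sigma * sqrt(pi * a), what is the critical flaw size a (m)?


Rearrange KIC = sigma * sqrt(pi * a):
  sqrt(pi * a) = KIC / sigma
  sqrt(pi * a) = 0.966 / 38 = 0.025421
  a = (KIC / sigma)^2 / pi
  a = 0.025421^2 / pi = 0.0002057 m

0.0002057 m


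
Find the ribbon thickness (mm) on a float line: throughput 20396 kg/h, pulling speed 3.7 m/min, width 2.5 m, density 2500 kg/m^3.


Ribbon cross-section from mass balance:
  Volume rate = throughput / density = 20396 / 2500 = 8.1584 m^3/h
  thickness = volume rate / (speed * 60 * width), i.e.
  thickness = throughput / (60 * speed * width * density) * 1000
  thickness = 20396 / (60 * 3.7 * 2.5 * 2500) * 1000 = 14.7 mm

14.7 mm


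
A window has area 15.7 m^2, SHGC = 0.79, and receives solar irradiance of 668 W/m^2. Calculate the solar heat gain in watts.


Solar heat gain: Q = Area * SHGC * Irradiance
  Q = 15.7 * 0.79 * 668 = 8285.2 W

8285.2 W


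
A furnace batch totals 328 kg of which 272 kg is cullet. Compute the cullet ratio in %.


Cullet ratio = (cullet mass / total batch mass) * 100
  Ratio = 272 / 328 * 100 = 82.93%

82.93%


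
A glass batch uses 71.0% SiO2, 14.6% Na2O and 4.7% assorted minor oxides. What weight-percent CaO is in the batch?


Pieces sum to 100%:
  CaO = 100 - (SiO2 + Na2O + others)
  CaO = 100 - (71.0 + 14.6 + 4.7) = 9.7%

9.7%


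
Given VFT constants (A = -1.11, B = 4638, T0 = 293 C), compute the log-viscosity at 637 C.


VFT equation: log(eta) = A + B / (T - T0)
  T - T0 = 637 - 293 = 344
  B / (T - T0) = 4638 / 344 = 13.483
  log(eta) = -1.11 + 13.483 = 12.373

12.373


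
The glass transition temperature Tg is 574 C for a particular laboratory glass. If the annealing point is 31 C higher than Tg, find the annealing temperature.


The annealing temperature is Tg plus the offset:
  T_anneal = 574 + 31 = 605 C

605 C


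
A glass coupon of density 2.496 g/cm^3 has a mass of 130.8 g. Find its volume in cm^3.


Rearrange rho = m / V:
  V = m / rho
  V = 130.8 / 2.496 = 52.404 cm^3

52.404 cm^3


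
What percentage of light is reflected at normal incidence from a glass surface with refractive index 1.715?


Fresnel reflectance at normal incidence:
  R = ((n - 1)/(n + 1))^2
  (n - 1)/(n + 1) = (1.715 - 1)/(1.715 + 1) = 0.263352
  R = 0.263352^2 = 0.0693543
  R(%) = 0.0693543 * 100 = 6.935%

6.935%


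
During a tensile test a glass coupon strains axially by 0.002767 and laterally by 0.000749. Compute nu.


Poisson's ratio: nu = lateral strain / axial strain
  nu = 0.000749 / 0.002767 = 0.2707

0.2707


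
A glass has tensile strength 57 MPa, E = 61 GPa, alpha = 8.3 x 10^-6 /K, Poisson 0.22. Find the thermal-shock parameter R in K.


Thermal shock resistance: R = sigma * (1 - nu) / (E * alpha)
  Numerator = 57 * (1 - 0.22) = 44.46
  Denominator = 61 * 1000 * (8.3 x 10^-6) = 0.5063
  R = 44.46 / 0.5063 = 87.8 K

87.8 K


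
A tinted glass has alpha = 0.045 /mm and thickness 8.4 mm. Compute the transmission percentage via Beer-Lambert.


Beer-Lambert law: T = exp(-alpha * thickness)
  exponent = -0.045 * 8.4 = -0.378
  T = exp(-0.378) = 0.6852
  Percentage = 0.6852 * 100 = 68.52%

68.52%


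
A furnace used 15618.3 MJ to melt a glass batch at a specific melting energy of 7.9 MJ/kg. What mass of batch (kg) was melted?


Rearrange E = m * s for m:
  m = E / s
  m = 15618.3 / 7.9 = 1977.0 kg

1977.0 kg


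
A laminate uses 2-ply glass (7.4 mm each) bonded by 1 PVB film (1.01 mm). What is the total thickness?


Total thickness = glass contribution + PVB contribution
  Glass: 2 * 7.4 = 14.8 mm
  PVB: 1 * 1.01 = 1.01 mm
  Total = 14.8 + 1.01 = 15.81 mm

15.81 mm


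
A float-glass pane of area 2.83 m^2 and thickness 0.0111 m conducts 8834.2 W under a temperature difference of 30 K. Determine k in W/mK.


Fourier's law rearranged: k = Q * t / (A * dT)
  Numerator = 8834.2 * 0.0111 = 98.05962
  Denominator = 2.83 * 30 = 84.9
  k = 98.05962 / 84.9 = 1.155 W/mK

1.155 W/mK


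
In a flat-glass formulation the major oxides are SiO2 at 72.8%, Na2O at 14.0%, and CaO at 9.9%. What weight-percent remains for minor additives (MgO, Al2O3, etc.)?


Sum the three major oxides:
  SiO2 + Na2O + CaO = 72.8 + 14.0 + 9.9 = 96.7%
Subtract from 100%:
  Others = 100 - 96.7 = 3.3%

3.3%


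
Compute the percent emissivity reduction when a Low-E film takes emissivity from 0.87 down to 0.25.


Percentage reduction = (1 - coated/uncoated) * 100
  Ratio = 0.25 / 0.87 = 0.2874
  Reduction = (1 - 0.2874) * 100 = 71.3%

71.3%


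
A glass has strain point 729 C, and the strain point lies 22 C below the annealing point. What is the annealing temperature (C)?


T_anneal = T_strain + gap:
  T_anneal = 729 + 22 = 751 C

751 C


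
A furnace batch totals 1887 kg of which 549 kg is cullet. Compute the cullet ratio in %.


Cullet ratio = (cullet mass / total batch mass) * 100
  Ratio = 549 / 1887 * 100 = 29.09%

29.09%


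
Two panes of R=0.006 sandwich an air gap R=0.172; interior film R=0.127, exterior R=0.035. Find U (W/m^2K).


Total thermal resistance (series):
  R_total = R_in + R_glass + R_air + R_glass + R_out
  R_total = 0.127 + 0.006 + 0.172 + 0.006 + 0.035 = 0.346 m^2K/W
U-value = 1 / R_total = 1 / 0.346 = 2.89 W/m^2K

2.89 W/m^2K


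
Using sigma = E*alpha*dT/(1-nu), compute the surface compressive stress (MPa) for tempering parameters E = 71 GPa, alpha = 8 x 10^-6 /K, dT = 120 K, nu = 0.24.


Tempering stress: sigma = E * alpha * dT / (1 - nu)
  E (MPa) = 71 * 1000 = 71000
  Numerator = 71000 * (8 x 10^-6) * 120 = 68.16
  Denominator = 1 - 0.24 = 0.76
  sigma = 68.16 / 0.76 = 89.7 MPa

89.7 MPa


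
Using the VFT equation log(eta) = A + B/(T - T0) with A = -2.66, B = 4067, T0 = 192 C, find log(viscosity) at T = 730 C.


VFT equation: log(eta) = A + B / (T - T0)
  T - T0 = 730 - 192 = 538
  B / (T - T0) = 4067 / 538 = 7.559
  log(eta) = -2.66 + 7.559 = 4.899

4.899


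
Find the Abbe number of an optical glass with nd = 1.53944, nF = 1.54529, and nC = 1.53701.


Abbe number formula: Vd = (nd - 1) / (nF - nC)
  nd - 1 = 1.53944 - 1 = 0.53944
  nF - nC = 1.54529 - 1.53701 = 0.00828
  Vd = 0.53944 / 0.00828 = 65.15

65.15


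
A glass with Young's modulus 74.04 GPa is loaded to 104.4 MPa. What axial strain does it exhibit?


Rearrange E = sigma / epsilon:
  epsilon = sigma / E
  E (MPa) = 74.04 * 1000 = 74040
  epsilon = 104.4 / 74040 = 0.00141

0.00141


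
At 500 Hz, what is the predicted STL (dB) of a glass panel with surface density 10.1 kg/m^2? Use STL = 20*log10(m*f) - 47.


Mass law: STL = 20 * log10(m * f) - 47
  m * f = 10.1 * 500 = 5050
  log10(5050) = 3.70329
  STL = 20 * 3.70329 - 47 = 74.0658 - 47 = 27.1 dB

27.1 dB


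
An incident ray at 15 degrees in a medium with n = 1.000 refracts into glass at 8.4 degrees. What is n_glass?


Apply Snell's law: n1 * sin(theta1) = n2 * sin(theta2)
  n2 = n1 * sin(theta1) / sin(theta2)
  sin(15) = 0.258819
  sin(8.4) = 0.146083
  n2 = 1.000 * 0.258819 / 0.146083 = 1.7717

1.7717


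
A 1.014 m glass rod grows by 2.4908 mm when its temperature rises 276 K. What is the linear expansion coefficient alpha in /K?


Rearrange dL = alpha * L0 * dT for alpha:
  alpha = dL / (L0 * dT)
  alpha = (2.4908 / 1000) / (1.014 * 276) = 0.0000089 /K = 8.9 x 10^-6 /K

8.9 x 10^-6 /K


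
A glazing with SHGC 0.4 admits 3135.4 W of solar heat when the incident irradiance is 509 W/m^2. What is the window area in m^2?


Rearrange Q = Area * SHGC * Irradiance:
  Area = Q / (SHGC * Irradiance)
  Area = 3135.4 / (0.4 * 509) = 15.4 m^2

15.4 m^2


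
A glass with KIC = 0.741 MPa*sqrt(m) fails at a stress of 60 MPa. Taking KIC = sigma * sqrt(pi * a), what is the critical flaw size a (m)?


Rearrange KIC = sigma * sqrt(pi * a):
  sqrt(pi * a) = KIC / sigma
  sqrt(pi * a) = 0.741 / 60 = 0.01235
  a = (KIC / sigma)^2 / pi
  a = 0.01235^2 / pi = 0.0000485 m

0.0000485 m


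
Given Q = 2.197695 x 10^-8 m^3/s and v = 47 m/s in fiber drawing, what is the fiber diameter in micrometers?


Cross-sectional area from continuity:
  A = Q / v = 2.197695 x 10^-8 / 47 = 4.675947 x 10^-10 m^2
Diameter from circular cross-section:
  d = sqrt(4A / pi) * 10^6 (m -> um)
  d = sqrt(4 * 4.675947 x 10^-10 / pi) * 10^6 = 24.4 um

24.4 um


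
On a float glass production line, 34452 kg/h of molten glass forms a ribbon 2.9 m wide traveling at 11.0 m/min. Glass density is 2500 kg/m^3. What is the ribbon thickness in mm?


Ribbon cross-section from mass balance:
  Volume rate = throughput / density = 34452 / 2500 = 13.7808 m^3/h
  thickness = volume rate / (speed * 60 * width), i.e.
  thickness = throughput / (60 * speed * width * density) * 1000
  thickness = 34452 / (60 * 11.0 * 2.9 * 2500) * 1000 = 7.2 mm

7.2 mm


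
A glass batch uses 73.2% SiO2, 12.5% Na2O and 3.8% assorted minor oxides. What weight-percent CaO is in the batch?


Pieces sum to 100%:
  CaO = 100 - (SiO2 + Na2O + others)
  CaO = 100 - (73.2 + 12.5 + 3.8) = 10.5%

10.5%


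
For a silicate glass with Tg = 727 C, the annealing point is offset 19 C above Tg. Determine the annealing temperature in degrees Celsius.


The annealing temperature is Tg plus the offset:
  T_anneal = 727 + 19 = 746 C

746 C


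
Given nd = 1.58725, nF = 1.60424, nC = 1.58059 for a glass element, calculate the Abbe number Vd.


Abbe number formula: Vd = (nd - 1) / (nF - nC)
  nd - 1 = 1.58725 - 1 = 0.58725
  nF - nC = 1.60424 - 1.58059 = 0.02365
  Vd = 0.58725 / 0.02365 = 24.83

24.83


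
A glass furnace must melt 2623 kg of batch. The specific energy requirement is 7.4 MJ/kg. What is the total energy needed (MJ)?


Total energy = mass * specific energy
  E = 2623 * 7.4 = 19410.2 MJ

19410.2 MJ


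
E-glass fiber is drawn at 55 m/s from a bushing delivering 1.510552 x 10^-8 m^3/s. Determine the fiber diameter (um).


Cross-sectional area from continuity:
  A = Q / v = 1.510552 x 10^-8 / 55 = 2.746458 x 10^-10 m^2
Diameter from circular cross-section:
  d = sqrt(4A / pi) * 10^6 (m -> um)
  d = sqrt(4 * 2.746458 x 10^-10 / pi) * 10^6 = 18.7 um

18.7 um


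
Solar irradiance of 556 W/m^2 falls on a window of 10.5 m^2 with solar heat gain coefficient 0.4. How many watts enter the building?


Solar heat gain: Q = Area * SHGC * Irradiance
  Q = 10.5 * 0.4 * 556 = 2335.2 W

2335.2 W


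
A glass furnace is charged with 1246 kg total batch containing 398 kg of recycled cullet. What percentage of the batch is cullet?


Cullet ratio = (cullet mass / total batch mass) * 100
  Ratio = 398 / 1246 * 100 = 31.94%

31.94%


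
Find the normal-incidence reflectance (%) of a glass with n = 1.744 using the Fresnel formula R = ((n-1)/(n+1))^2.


Fresnel reflectance at normal incidence:
  R = ((n - 1)/(n + 1))^2
  (n - 1)/(n + 1) = (1.744 - 1)/(1.744 + 1) = 0.271137
  R = 0.271137^2 = 0.0735153
  R(%) = 0.0735153 * 100 = 7.352%

7.352%


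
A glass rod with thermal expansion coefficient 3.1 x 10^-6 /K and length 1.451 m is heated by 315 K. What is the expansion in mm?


Thermal expansion formula: dL = alpha * L0 * dT
  dL = (3.1 x 10^-6) * 1.451 * 315 = 0.0014169 m
Convert to mm: 0.0014169 * 1000 = 1.4169 mm

1.4169 mm


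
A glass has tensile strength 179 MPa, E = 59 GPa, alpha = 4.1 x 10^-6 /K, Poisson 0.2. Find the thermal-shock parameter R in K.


Thermal shock resistance: R = sigma * (1 - nu) / (E * alpha)
  Numerator = 179 * (1 - 0.2) = 143.2
  Denominator = 59 * 1000 * (4.1 x 10^-6) = 0.2419
  R = 143.2 / 0.2419 = 592.0 K

592.0 K


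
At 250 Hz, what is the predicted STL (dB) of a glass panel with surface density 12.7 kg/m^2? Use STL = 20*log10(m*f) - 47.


Mass law: STL = 20 * log10(m * f) - 47
  m * f = 12.7 * 250 = 3175
  log10(3175) = 3.50174
  STL = 20 * 3.50174 - 47 = 70.0348 - 47 = 23.0 dB

23.0 dB


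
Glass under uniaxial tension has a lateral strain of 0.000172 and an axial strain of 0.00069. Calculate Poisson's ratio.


Poisson's ratio: nu = lateral strain / axial strain
  nu = 0.000172 / 0.00069 = 0.2493

0.2493


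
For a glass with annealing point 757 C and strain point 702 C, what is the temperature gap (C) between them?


Gap = T_anneal - T_strain:
  gap = 757 - 702 = 55 C

55 C


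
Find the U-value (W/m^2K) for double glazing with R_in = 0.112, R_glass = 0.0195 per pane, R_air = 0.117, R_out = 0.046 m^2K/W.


Total thermal resistance (series):
  R_total = R_in + R_glass + R_air + R_glass + R_out
  R_total = 0.112 + 0.0195 + 0.117 + 0.0195 + 0.046 = 0.314 m^2K/W
U-value = 1 / R_total = 1 / 0.314 = 3.185 W/m^2K

3.185 W/m^2K


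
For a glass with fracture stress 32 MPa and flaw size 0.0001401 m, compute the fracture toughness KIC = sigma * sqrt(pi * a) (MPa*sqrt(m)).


Fracture toughness: KIC = sigma * sqrt(pi * a)
  pi * a = pi * 0.0001401 = 0.000440137
  sqrt(pi * a) = 0.020979
  KIC = 32 * 0.020979 = 0.671 MPa*sqrt(m)

0.671 MPa*sqrt(m)


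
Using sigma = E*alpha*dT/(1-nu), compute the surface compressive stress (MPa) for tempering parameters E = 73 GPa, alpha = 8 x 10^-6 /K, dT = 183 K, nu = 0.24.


Tempering stress: sigma = E * alpha * dT / (1 - nu)
  E (MPa) = 73 * 1000 = 73000
  Numerator = 73000 * (8 x 10^-6) * 183 = 106.872
  Denominator = 1 - 0.24 = 0.76
  sigma = 106.872 / 0.76 = 140.6 MPa

140.6 MPa


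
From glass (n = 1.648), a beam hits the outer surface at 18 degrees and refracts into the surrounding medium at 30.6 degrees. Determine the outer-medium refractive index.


Apply Snell's law: n1 * sin(theta1) = n2 * sin(theta2)
  n2 = n1 * sin(theta1) / sin(theta2)
  sin(18) = 0.309017
  sin(30.6) = 0.509041
  n2 = 1.648 * 0.309017 / 0.509041 = 1.0004

1.0004


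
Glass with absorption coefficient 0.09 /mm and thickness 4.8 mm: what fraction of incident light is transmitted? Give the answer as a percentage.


Beer-Lambert law: T = exp(-alpha * thickness)
  exponent = -0.09 * 4.8 = -0.432
  T = exp(-0.432) = 0.6492
  Percentage = 0.6492 * 100 = 64.92%

64.92%


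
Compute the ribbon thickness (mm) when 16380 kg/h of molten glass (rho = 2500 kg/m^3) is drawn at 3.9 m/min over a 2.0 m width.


Ribbon cross-section from mass balance:
  Volume rate = throughput / density = 16380 / 2500 = 6.552 m^3/h
  thickness = volume rate / (speed * 60 * width), i.e.
  thickness = throughput / (60 * speed * width * density) * 1000
  thickness = 16380 / (60 * 3.9 * 2.0 * 2500) * 1000 = 14.0 mm

14.0 mm


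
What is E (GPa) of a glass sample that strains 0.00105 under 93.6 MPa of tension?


Young's modulus: E = stress / strain
  E = 93.6 MPa / 0.00105 = 89142.86 MPa
Convert to GPa: 89142.86 / 1000 = 89.14 GPa

89.14 GPa


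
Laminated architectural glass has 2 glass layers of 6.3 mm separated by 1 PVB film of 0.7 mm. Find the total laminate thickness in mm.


Total thickness = glass contribution + PVB contribution
  Glass: 2 * 6.3 = 12.6 mm
  PVB: 1 * 0.7 = 0.7 mm
  Total = 12.6 + 0.7 = 13.3 mm

13.3 mm


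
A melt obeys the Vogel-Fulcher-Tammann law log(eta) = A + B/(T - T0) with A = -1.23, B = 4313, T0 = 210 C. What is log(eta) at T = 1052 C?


VFT equation: log(eta) = A + B / (T - T0)
  T - T0 = 1052 - 210 = 842
  B / (T - T0) = 4313 / 842 = 5.122
  log(eta) = -1.23 + 5.122 = 3.892

3.892


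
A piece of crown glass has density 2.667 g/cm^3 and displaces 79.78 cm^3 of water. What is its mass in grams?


Rearrange rho = m / V:
  m = rho * V
  m = 2.667 * 79.78 = 212.773 g

212.773 g


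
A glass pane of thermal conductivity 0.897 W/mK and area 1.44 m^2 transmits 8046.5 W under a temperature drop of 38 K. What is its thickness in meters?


Fourier's law: t = k * A * dT / Q
  t = 0.897 * 1.44 * 38 / 8046.5
  t = 49.08384 / 8046.5 = 0.0061 m

0.0061 m


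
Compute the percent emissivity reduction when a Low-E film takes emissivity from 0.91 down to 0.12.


Percentage reduction = (1 - coated/uncoated) * 100
  Ratio = 0.12 / 0.91 = 0.1319
  Reduction = (1 - 0.1319) * 100 = 86.8%

86.8%


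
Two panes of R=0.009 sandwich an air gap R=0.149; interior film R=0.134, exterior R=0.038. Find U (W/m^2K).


Total thermal resistance (series):
  R_total = R_in + R_glass + R_air + R_glass + R_out
  R_total = 0.134 + 0.009 + 0.149 + 0.009 + 0.038 = 0.339 m^2K/W
U-value = 1 / R_total = 1 / 0.339 = 2.95 W/m^2K

2.95 W/m^2K


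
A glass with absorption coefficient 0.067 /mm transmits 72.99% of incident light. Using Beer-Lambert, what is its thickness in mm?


Rearrange T = exp(-alpha * thickness):
  thickness = -ln(T) / alpha
  T = 72.99/100 = 0.7299
  ln(T) = -0.31485
  -ln(T) = 0.31485
  thickness = 0.31485 / 0.067 = 4.7 mm

4.7 mm


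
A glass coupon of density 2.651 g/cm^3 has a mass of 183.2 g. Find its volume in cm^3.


Rearrange rho = m / V:
  V = m / rho
  V = 183.2 / 2.651 = 69.106 cm^3

69.106 cm^3


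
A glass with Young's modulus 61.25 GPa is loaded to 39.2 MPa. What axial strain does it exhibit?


Rearrange E = sigma / epsilon:
  epsilon = sigma / E
  E (MPa) = 61.25 * 1000 = 61250
  epsilon = 39.2 / 61250 = 0.00064

0.00064


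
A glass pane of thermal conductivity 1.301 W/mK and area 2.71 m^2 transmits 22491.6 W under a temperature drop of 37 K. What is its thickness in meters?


Fourier's law: t = k * A * dT / Q
  t = 1.301 * 2.71 * 37 / 22491.6
  t = 130.45127 / 22491.6 = 0.0058 m

0.0058 m


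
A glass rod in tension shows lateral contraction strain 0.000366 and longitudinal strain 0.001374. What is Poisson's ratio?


Poisson's ratio: nu = lateral strain / axial strain
  nu = 0.000366 / 0.001374 = 0.2664

0.2664


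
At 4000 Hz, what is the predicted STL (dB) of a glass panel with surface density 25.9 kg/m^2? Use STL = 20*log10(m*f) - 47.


Mass law: STL = 20 * log10(m * f) - 47
  m * f = 25.9 * 4000 = 103600
  log10(103600) = 5.01536
  STL = 20 * 5.01536 - 47 = 100.3072 - 47 = 53.3 dB

53.3 dB


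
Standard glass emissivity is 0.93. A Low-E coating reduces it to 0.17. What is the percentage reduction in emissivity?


Percentage reduction = (1 - coated/uncoated) * 100
  Ratio = 0.17 / 0.93 = 0.1828
  Reduction = (1 - 0.1828) * 100 = 81.7%

81.7%


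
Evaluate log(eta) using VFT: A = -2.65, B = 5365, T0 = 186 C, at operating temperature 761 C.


VFT equation: log(eta) = A + B / (T - T0)
  T - T0 = 761 - 186 = 575
  B / (T - T0) = 5365 / 575 = 9.33
  log(eta) = -2.65 + 9.33 = 6.68

6.68


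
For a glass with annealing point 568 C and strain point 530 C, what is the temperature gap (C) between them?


Gap = T_anneal - T_strain:
  gap = 568 - 530 = 38 C

38 C


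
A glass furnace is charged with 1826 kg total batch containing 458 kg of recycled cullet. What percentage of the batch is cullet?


Cullet ratio = (cullet mass / total batch mass) * 100
  Ratio = 458 / 1826 * 100 = 25.08%

25.08%


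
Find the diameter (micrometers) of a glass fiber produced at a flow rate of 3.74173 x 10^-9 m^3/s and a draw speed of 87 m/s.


Cross-sectional area from continuity:
  A = Q / v = 3.74173 x 10^-9 / 87 = 4.300839 x 10^-11 m^2
Diameter from circular cross-section:
  d = sqrt(4A / pi) * 10^6 (m -> um)
  d = sqrt(4 * 4.300839 x 10^-11 / pi) * 10^6 = 7.4 um

7.4 um


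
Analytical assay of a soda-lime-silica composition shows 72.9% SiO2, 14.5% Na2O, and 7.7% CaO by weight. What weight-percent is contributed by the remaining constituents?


Sum the three major oxides:
  SiO2 + Na2O + CaO = 72.9 + 14.5 + 7.7 = 95.1%
Subtract from 100%:
  Others = 100 - 95.1 = 4.9%

4.9%


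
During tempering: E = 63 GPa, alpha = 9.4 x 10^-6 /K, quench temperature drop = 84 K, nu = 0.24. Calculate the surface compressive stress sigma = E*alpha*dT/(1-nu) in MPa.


Tempering stress: sigma = E * alpha * dT / (1 - nu)
  E (MPa) = 63 * 1000 = 63000
  Numerator = 63000 * (9.4 x 10^-6) * 84 = 49.7448
  Denominator = 1 - 0.24 = 0.76
  sigma = 49.7448 / 0.76 = 65.5 MPa

65.5 MPa


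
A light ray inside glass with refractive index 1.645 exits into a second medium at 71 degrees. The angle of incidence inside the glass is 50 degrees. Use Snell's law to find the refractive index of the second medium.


Apply Snell's law: n1 * sin(theta1) = n2 * sin(theta2)
  n2 = n1 * sin(theta1) / sin(theta2)
  sin(50) = 0.766044
  sin(71) = 0.945519
  n2 = 1.645 * 0.766044 / 0.945519 = 1.3328

1.3328


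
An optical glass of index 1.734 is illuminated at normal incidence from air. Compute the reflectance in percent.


Fresnel reflectance at normal incidence:
  R = ((n - 1)/(n + 1))^2
  (n - 1)/(n + 1) = (1.734 - 1)/(1.734 + 1) = 0.268471
  R = 0.268471^2 = 0.0720767
  R(%) = 0.0720767 * 100 = 7.208%

7.208%


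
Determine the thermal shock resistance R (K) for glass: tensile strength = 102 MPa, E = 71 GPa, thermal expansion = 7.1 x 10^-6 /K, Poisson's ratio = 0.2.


Thermal shock resistance: R = sigma * (1 - nu) / (E * alpha)
  Numerator = 102 * (1 - 0.2) = 81.6
  Denominator = 71 * 1000 * (7.1 x 10^-6) = 0.5041
  R = 81.6 / 0.5041 = 161.9 K

161.9 K


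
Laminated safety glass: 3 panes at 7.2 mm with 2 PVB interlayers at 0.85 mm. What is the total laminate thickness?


Total thickness = glass contribution + PVB contribution
  Glass: 3 * 7.2 = 21.6 mm
  PVB: 2 * 0.85 = 1.7 mm
  Total = 21.6 + 1.7 = 23.3 mm

23.3 mm


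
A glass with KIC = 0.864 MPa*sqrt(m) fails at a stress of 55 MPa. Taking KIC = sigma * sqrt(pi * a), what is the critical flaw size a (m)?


Rearrange KIC = sigma * sqrt(pi * a):
  sqrt(pi * a) = KIC / sigma
  sqrt(pi * a) = 0.864 / 55 = 0.015709
  a = (KIC / sigma)^2 / pi
  a = 0.015709^2 / pi = 0.0000786 m

0.0000786 m


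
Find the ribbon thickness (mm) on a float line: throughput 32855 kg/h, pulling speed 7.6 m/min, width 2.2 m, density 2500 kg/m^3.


Ribbon cross-section from mass balance:
  Volume rate = throughput / density = 32855 / 2500 = 13.142 m^3/h
  thickness = volume rate / (speed * 60 * width), i.e.
  thickness = throughput / (60 * speed * width * density) * 1000
  thickness = 32855 / (60 * 7.6 * 2.2 * 2500) * 1000 = 13.1 mm

13.1 mm


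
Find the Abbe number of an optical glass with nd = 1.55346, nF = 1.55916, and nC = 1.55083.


Abbe number formula: Vd = (nd - 1) / (nF - nC)
  nd - 1 = 1.55346 - 1 = 0.55346
  nF - nC = 1.55916 - 1.55083 = 0.00833
  Vd = 0.55346 / 0.00833 = 66.44

66.44


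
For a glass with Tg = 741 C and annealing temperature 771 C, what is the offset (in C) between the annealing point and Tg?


Offset = T_anneal - Tg:
  offset = 771 - 741 = 30 C

30 C


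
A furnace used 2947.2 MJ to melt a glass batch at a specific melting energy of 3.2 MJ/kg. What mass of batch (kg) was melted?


Rearrange E = m * s for m:
  m = E / s
  m = 2947.2 / 3.2 = 921.0 kg

921.0 kg


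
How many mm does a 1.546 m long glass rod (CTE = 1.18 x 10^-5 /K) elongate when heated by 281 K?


Thermal expansion formula: dL = alpha * L0 * dT
  dL = (1.18 x 10^-5) * 1.546 * 281 = 0.00512623 m
Convert to mm: 0.00512623 * 1000 = 5.1262 mm

5.1262 mm


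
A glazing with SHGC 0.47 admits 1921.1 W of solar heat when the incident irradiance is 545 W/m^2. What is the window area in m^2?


Rearrange Q = Area * SHGC * Irradiance:
  Area = Q / (SHGC * Irradiance)
  Area = 1921.1 / (0.47 * 545) = 7.5 m^2

7.5 m^2


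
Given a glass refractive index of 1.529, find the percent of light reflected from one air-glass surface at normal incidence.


Fresnel reflectance at normal incidence:
  R = ((n - 1)/(n + 1))^2
  (n - 1)/(n + 1) = (1.529 - 1)/(1.529 + 1) = 0.209174
  R = 0.209174^2 = 0.0437538
  R(%) = 0.0437538 * 100 = 4.375%

4.375%


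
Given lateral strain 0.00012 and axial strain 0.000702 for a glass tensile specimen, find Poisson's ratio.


Poisson's ratio: nu = lateral strain / axial strain
  nu = 0.00012 / 0.000702 = 0.1709

0.1709


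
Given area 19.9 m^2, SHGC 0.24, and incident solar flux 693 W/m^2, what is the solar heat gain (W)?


Solar heat gain: Q = Area * SHGC * Irradiance
  Q = 19.9 * 0.24 * 693 = 3309.8 W

3309.8 W


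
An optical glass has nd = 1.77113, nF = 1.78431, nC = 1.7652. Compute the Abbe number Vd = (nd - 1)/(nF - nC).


Abbe number formula: Vd = (nd - 1) / (nF - nC)
  nd - 1 = 1.77113 - 1 = 0.77113
  nF - nC = 1.78431 - 1.7652 = 0.01911
  Vd = 0.77113 / 0.01911 = 40.35

40.35


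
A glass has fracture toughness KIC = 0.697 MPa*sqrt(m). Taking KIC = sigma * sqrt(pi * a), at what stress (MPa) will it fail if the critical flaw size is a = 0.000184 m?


Rearrange KIC = sigma * sqrt(pi * a):
  sigma = KIC / sqrt(pi * a)
  sqrt(pi * 0.000184) = 0.024043
  sigma = 0.697 / 0.024043 = 28.99 MPa

28.99 MPa


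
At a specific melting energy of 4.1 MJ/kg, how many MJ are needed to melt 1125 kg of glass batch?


Total energy = mass * specific energy
  E = 1125 * 4.1 = 4612.5 MJ

4612.5 MJ


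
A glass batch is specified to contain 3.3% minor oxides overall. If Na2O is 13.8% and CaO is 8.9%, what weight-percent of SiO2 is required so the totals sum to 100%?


Known pieces sum to 100%:
  SiO2 = 100 - (others + Na2O + CaO)
  SiO2 = 100 - (3.3 + 13.8 + 8.9) = 74.0%

74.0%


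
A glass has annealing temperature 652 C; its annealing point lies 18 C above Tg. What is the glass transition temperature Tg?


Rearrange T_anneal = Tg + offset for Tg:
  Tg = T_anneal - offset = 652 - 18 = 634 C

634 C


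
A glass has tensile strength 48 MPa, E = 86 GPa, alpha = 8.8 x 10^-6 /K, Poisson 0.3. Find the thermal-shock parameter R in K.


Thermal shock resistance: R = sigma * (1 - nu) / (E * alpha)
  Numerator = 48 * (1 - 0.3) = 33.6
  Denominator = 86 * 1000 * (8.8 x 10^-6) = 0.7568
  R = 33.6 / 0.7568 = 44.4 K

44.4 K


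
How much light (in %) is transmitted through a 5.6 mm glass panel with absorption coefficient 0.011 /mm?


Beer-Lambert law: T = exp(-alpha * thickness)
  exponent = -0.011 * 5.6 = -0.0616
  T = exp(-0.0616) = 0.9403
  Percentage = 0.9403 * 100 = 94.03%

94.03%


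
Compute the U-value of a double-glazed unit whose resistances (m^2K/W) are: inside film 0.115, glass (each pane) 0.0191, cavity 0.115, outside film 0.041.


Total thermal resistance (series):
  R_total = R_in + R_glass + R_air + R_glass + R_out
  R_total = 0.115 + 0.0191 + 0.115 + 0.0191 + 0.041 = 0.3092 m^2K/W
U-value = 1 / R_total = 1 / 0.3092 = 3.234 W/m^2K

3.234 W/m^2K


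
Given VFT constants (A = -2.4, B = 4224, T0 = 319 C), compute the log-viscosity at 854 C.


VFT equation: log(eta) = A + B / (T - T0)
  T - T0 = 854 - 319 = 535
  B / (T - T0) = 4224 / 535 = 7.895
  log(eta) = -2.4 + 7.895 = 5.495

5.495


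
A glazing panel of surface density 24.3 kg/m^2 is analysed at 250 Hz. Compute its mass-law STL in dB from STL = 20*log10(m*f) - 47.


Mass law: STL = 20 * log10(m * f) - 47
  m * f = 24.3 * 250 = 6075
  log10(6075) = 3.78355
  STL = 20 * 3.78355 - 47 = 75.671 - 47 = 28.7 dB

28.7 dB


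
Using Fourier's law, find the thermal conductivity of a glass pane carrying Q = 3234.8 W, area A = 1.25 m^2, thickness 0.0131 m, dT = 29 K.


Fourier's law rearranged: k = Q * t / (A * dT)
  Numerator = 3234.8 * 0.0131 = 42.37588
  Denominator = 1.25 * 29 = 36.25
  k = 42.37588 / 36.25 = 1.169 W/mK

1.169 W/mK


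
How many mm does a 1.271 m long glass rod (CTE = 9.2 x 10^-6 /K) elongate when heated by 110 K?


Thermal expansion formula: dL = alpha * L0 * dT
  dL = (9.2 x 10^-6) * 1.271 * 110 = 0.00128625 m
Convert to mm: 0.00128625 * 1000 = 1.2863 mm

1.2863 mm


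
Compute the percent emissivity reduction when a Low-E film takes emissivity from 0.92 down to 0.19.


Percentage reduction = (1 - coated/uncoated) * 100
  Ratio = 0.19 / 0.92 = 0.2065
  Reduction = (1 - 0.2065) * 100 = 79.3%

79.3%


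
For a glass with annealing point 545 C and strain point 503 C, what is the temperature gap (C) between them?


Gap = T_anneal - T_strain:
  gap = 545 - 503 = 42 C

42 C


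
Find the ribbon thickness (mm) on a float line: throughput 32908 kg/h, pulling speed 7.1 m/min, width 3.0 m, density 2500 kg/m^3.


Ribbon cross-section from mass balance:
  Volume rate = throughput / density = 32908 / 2500 = 13.1632 m^3/h
  thickness = volume rate / (speed * 60 * width), i.e.
  thickness = throughput / (60 * speed * width * density) * 1000
  thickness = 32908 / (60 * 7.1 * 3.0 * 2500) * 1000 = 10.3 mm

10.3 mm


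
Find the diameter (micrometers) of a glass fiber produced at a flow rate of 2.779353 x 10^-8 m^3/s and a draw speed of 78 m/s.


Cross-sectional area from continuity:
  A = Q / v = 2.779353 x 10^-8 / 78 = 3.563273 x 10^-10 m^2
Diameter from circular cross-section:
  d = sqrt(4A / pi) * 10^6 (m -> um)
  d = sqrt(4 * 3.563273 x 10^-10 / pi) * 10^6 = 21.3 um

21.3 um


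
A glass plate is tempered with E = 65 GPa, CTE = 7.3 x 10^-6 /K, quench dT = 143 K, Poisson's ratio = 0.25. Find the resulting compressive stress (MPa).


Tempering stress: sigma = E * alpha * dT / (1 - nu)
  E (MPa) = 65 * 1000 = 65000
  Numerator = 65000 * (7.3 x 10^-6) * 143 = 67.8535
  Denominator = 1 - 0.25 = 0.75
  sigma = 67.8535 / 0.75 = 90.5 MPa

90.5 MPa


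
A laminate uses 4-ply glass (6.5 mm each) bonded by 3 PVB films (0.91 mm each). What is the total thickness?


Total thickness = glass contribution + PVB contribution
  Glass: 4 * 6.5 = 26.0 mm
  PVB: 3 * 0.91 = 2.73 mm
  Total = 26.0 + 2.73 = 28.73 mm

28.73 mm


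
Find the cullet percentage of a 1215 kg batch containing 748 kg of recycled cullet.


Cullet ratio = (cullet mass / total batch mass) * 100
  Ratio = 748 / 1215 * 100 = 61.56%

61.56%


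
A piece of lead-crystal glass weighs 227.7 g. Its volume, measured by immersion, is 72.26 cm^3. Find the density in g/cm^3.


Use the definition of density:
  rho = mass / volume
  rho = 227.7 / 72.26 = 3.151 g/cm^3

3.151 g/cm^3
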